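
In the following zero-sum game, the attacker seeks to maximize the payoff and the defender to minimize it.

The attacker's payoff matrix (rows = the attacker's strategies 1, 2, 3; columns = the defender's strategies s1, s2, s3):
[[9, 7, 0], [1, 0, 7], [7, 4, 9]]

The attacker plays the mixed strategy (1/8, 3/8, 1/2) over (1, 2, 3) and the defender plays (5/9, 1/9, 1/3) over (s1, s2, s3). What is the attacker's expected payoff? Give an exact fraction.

197/36

Against (5/9, 1/9, 1/3), each row's expected payoff is 1: 52/9; 2: 26/9; 3: 22/3.
Taking the (1/8, 3/8, 1/2)-weighted average: (1/8)·(52/9) + (3/8)·(26/9) + (1/2)·(22/3) = 197/36.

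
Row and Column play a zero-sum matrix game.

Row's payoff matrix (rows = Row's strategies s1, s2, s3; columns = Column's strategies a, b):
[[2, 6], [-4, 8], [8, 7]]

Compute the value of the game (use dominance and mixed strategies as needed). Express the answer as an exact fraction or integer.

92/13

Row s1 is strictly dominated by row s3, so Row never plays it.
The remaining 2×2 game on (s2, s3) × (a, b) has no saddle point. Let Row play s2 with probability p; indifference gives −4p + 8(1−p) = 8p + 7(1−p), so p = 1/13.
Similarly Column's optimal q on a is 1/13, and the value is -4·(1/13) + (8)·(12/13) = 92/13.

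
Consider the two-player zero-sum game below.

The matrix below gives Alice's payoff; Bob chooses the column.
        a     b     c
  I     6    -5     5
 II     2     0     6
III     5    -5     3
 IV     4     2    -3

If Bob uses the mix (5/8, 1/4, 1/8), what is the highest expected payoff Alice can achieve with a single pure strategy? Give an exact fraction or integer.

I: (6)·(5/8) + (-5)·(1/4) + (5)·(1/8) = 25/8.
II: (2)·(5/8) + (0)·(1/4) + (6)·(1/8) = 2.
III: (5)·(5/8) + (-5)·(1/4) + (3)·(1/8) = 9/4.
IV: (4)·(5/8) + (2)·(1/4) + (-3)·(1/8) = 21/8.
The best pure response is I with expected payoff 25/8.

25/8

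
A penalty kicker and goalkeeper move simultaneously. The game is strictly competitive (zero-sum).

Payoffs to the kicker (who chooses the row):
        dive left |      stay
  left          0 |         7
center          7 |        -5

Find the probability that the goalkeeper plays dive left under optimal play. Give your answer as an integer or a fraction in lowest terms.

12/19

Row minima are 0 and -5, so the kicker's maximin is 0; column maxima are 7 and 7, so the goalkeeper's minimax is 7. These differ, so the equilibrium is in mixed strategies.
Let the goalkeeper play dive left with probability q. The kicker is indifferent when 7(1−q) = 7q − 5(1−q), giving q = 12/19.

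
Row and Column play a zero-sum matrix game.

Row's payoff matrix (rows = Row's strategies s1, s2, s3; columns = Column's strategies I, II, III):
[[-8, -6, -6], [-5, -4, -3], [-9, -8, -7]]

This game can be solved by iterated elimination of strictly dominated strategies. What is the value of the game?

Row s1 is strictly dominated by row s2 (-5>-8, -4>-6, -3>-6); eliminate s1.
Column II is strictly dominated by I for Column (-5<-4, -9<-8); eliminate II.
Row s3 is strictly dominated by row s2 (-5>-9, -3>-7); eliminate s3.
Column III is strictly dominated by I for Column (-5<-3); eliminate III.
Only (s2, I) remains, with payoff -5.

-5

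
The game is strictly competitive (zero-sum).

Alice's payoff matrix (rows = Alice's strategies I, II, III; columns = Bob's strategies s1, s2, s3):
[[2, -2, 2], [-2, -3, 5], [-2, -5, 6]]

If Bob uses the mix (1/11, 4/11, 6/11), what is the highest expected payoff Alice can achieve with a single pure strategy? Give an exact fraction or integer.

I: (2)·(1/11) + (-2)·(4/11) + (2)·(6/11) = 6/11.
II: (-2)·(1/11) + (-3)·(4/11) + (5)·(6/11) = 16/11.
III: (-2)·(1/11) + (-5)·(4/11) + (6)·(6/11) = 14/11.
The best pure response is II with expected payoff 16/11.

16/11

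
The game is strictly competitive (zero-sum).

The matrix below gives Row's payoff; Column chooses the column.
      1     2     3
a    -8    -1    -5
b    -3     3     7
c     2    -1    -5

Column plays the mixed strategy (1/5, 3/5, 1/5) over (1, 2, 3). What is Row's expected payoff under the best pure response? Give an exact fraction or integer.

a: (-8)·(1/5) + (-1)·(3/5) + (-5)·(1/5) = -16/5.
b: (-3)·(1/5) + (3)·(3/5) + (7)·(1/5) = 13/5.
c: (2)·(1/5) + (-1)·(3/5) + (-5)·(1/5) = -6/5.
The best pure response is b with expected payoff 13/5.

13/5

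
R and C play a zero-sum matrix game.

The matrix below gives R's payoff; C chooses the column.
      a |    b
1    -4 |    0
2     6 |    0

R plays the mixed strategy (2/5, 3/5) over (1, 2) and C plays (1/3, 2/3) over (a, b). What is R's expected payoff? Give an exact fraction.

2/3

Against (1/3, 2/3), each row's expected payoff is 1: -4/3; 2: 2.
Taking the (2/5, 3/5)-weighted average: (2/5)·(-4/3) + (3/5)·(2) = 2/3.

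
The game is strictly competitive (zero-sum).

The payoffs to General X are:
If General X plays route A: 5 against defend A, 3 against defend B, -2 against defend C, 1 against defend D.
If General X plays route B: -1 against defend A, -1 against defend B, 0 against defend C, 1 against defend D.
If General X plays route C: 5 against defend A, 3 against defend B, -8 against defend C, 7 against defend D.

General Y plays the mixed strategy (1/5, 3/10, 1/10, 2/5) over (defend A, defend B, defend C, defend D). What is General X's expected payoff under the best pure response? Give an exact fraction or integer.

39/10

route A: (5)·(1/5) + (3)·(3/10) + (-2)·(1/10) + (1)·(2/5) = 21/10.
route B: (-1)·(1/5) + (-1)·(3/10) + (0)·(1/10) + (1)·(2/5) = -1/10.
route C: (5)·(1/5) + (3)·(3/10) + (-8)·(1/10) + (7)·(2/5) = 39/10.
The best pure response is route C with expected payoff 39/10.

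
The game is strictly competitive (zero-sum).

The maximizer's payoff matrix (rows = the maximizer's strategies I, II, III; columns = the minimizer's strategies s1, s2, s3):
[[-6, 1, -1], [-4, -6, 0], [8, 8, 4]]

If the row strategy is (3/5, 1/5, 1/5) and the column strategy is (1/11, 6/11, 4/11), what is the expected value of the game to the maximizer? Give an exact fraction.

Against (1/11, 6/11, 4/11), each row's expected payoff is I: -4/11; II: -40/11; III: 72/11.
Taking the (3/5, 1/5, 1/5)-weighted average: (3/5)·(-4/11) + (1/5)·(-40/11) + (1/5)·(72/11) = 4/11.

4/11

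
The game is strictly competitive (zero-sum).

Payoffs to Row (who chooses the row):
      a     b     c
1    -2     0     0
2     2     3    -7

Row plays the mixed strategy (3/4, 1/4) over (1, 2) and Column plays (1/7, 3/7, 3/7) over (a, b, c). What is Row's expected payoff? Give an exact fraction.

Against (1/7, 3/7, 3/7), each row's expected payoff is 1: -2/7; 2: -10/7.
Taking the (3/4, 1/4)-weighted average: (3/4)·(-2/7) + (1/4)·(-10/7) = -4/7.

-4/7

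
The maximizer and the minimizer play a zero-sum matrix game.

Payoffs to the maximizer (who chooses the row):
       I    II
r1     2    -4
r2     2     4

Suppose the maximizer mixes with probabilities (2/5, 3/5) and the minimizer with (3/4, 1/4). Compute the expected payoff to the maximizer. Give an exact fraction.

Against (3/4, 1/4), each row's expected payoff is r1: 1/2; r2: 5/2.
Taking the (2/5, 3/5)-weighted average: (2/5)·(1/2) + (3/5)·(5/2) = 17/10.

17/10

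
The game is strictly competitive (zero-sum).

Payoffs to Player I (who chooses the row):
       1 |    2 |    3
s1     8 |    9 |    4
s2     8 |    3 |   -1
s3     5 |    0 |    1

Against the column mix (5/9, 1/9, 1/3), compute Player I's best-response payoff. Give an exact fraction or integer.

61/9

s1: (8)·(5/9) + (9)·(1/9) + (4)·(1/3) = 61/9.
s2: (8)·(5/9) + (3)·(1/9) + (-1)·(1/3) = 40/9.
s3: (5)·(5/9) + (0)·(1/9) + (1)·(1/3) = 28/9.
The best pure response is s1 with expected payoff 61/9.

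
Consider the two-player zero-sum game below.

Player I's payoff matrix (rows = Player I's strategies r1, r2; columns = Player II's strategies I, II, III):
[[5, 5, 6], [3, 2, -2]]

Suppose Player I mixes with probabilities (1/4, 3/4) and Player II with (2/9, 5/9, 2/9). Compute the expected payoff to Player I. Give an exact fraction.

83/36

Against (2/9, 5/9, 2/9), each row's expected payoff is r1: 47/9; r2: 4/3.
Taking the (1/4, 3/4)-weighted average: (1/4)·(47/9) + (3/4)·(4/3) = 83/36.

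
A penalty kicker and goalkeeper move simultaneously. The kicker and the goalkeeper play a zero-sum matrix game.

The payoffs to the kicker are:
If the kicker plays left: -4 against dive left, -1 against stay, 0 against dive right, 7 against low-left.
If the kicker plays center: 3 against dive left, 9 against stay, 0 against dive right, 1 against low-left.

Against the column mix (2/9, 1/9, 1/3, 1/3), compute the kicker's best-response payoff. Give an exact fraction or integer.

2

left: (-4)·(2/9) + (-1)·(1/9) + (0)·(1/3) + (7)·(1/3) = 4/3.
center: (3)·(2/9) + (9)·(1/9) + (0)·(1/3) + (1)·(1/3) = 2.
The best pure response is center with expected payoff 2.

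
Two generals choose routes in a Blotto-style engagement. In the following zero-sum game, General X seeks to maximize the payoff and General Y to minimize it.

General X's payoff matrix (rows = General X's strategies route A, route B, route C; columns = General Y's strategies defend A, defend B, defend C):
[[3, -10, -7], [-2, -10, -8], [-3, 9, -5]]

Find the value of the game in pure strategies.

-5

Row minima: -10, -10, -5 → General X's maximin is -5.
Column maxima: 3, 9, -5 → General Y's minimax is -5.
They coincide at (route C, defend C), so the value is -5.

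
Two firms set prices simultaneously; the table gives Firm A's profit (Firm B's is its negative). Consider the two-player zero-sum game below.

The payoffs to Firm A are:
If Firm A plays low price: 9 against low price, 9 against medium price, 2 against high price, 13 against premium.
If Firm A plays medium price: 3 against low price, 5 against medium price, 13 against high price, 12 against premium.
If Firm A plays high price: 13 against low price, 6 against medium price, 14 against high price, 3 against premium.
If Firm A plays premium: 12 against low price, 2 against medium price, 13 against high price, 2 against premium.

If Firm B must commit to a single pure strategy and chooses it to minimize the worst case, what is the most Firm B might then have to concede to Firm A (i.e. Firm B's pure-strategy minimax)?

The worst case (largest entry) in each column is low price: 13, medium price: 9, high price: 14, premium: 13.
The best (smallest) of these is 9.

9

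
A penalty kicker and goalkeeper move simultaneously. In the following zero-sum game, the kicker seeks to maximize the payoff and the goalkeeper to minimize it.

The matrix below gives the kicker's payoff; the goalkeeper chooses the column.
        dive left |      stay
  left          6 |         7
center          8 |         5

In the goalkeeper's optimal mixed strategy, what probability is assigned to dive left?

Row minima are 6 and 5, so the kicker's maximin is 6; column maxima are 8 and 7, so the goalkeeper's minimax is 7. These differ, so the equilibrium is in mixed strategies.
Let the goalkeeper play dive left with probability q. The kicker is indifferent when 6q + 7(1−q) = 8q + 5(1−q), giving q = 1/2.

1/2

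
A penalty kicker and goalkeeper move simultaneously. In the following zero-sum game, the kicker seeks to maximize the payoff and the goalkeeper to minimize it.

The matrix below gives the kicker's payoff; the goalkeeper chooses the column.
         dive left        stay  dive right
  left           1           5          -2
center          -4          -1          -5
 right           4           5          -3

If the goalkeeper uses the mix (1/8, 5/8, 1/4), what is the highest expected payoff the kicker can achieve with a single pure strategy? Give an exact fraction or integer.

left: (1)·(1/8) + (5)·(5/8) + (-2)·(1/4) = 11/4.
center: (-4)·(1/8) + (-1)·(5/8) + (-5)·(1/4) = -19/8.
right: (4)·(1/8) + (5)·(5/8) + (-3)·(1/4) = 23/8.
The best pure response is right with expected payoff 23/8.

23/8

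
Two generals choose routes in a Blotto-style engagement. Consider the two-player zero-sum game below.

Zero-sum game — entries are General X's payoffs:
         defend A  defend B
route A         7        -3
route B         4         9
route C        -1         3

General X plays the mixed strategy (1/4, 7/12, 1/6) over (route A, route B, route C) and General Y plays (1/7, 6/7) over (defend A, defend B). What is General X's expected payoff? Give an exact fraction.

407/84

Against (1/7, 6/7), each row's expected payoff is route A: -11/7; route B: 58/7; route C: 17/7.
Taking the (1/4, 7/12, 1/6)-weighted average: (1/4)·(-11/7) + (7/12)·(58/7) + (1/6)·(17/7) = 407/84.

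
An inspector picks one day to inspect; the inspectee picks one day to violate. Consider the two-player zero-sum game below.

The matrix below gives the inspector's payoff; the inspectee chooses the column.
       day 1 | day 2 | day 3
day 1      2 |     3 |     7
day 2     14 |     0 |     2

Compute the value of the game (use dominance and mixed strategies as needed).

Column day 3 is strictly dominated by day 2 for the inspectee (it gives the inspector more in every row).
The remaining 2×2 game on (day 1, day 2) × (day 1, day 2) has no saddle point. Let the inspector play day 1 with probability p; indifference gives 2p + 14(1−p) = 3p, so p = 14/15.
Similarly the inspectee's optimal q on day 1 is 1/5, and the value is 2·(1/5) + (3)·(4/5) = 14/5.

14/5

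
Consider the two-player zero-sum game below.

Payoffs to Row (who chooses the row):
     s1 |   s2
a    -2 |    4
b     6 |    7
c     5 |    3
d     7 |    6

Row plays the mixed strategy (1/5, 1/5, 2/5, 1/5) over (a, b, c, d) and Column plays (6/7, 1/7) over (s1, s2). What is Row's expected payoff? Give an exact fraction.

Against (6/7, 1/7), each row's expected payoff is a: -8/7; b: 43/7; c: 33/7; d: 48/7.
Taking the (1/5, 1/5, 2/5, 1/5)-weighted average: (1/5)·(-8/7) + (1/5)·(43/7) + (2/5)·(33/7) + (1/5)·(48/7) = 149/35.

149/35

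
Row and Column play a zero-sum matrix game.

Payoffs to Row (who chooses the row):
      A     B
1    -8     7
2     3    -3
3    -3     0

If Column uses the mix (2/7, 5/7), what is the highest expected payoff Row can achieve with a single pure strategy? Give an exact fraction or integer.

1: (-8)·(2/7) + (7)·(5/7) = 19/7.
2: (3)·(2/7) + (-3)·(5/7) = -9/7.
3: (-3)·(2/7) + (0)·(5/7) = -6/7.
The best pure response is 1 with expected payoff 19/7.

19/7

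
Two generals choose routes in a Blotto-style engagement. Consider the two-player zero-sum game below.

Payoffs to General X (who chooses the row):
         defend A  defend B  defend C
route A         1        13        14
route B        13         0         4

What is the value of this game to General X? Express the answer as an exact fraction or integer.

169/25

Column defend C is strictly dominated by defend B for General Y (it gives General X more in every row).
The remaining 2×2 game on (route A, route B) × (defend A, defend B) has no saddle point. Let General X play route A with probability p; indifference gives p + 13(1−p) = 13p, so p = 13/25.
Similarly General Y's optimal q on defend A is 13/25, and the value is 1·(13/25) + (13)·(12/25) = 169/25.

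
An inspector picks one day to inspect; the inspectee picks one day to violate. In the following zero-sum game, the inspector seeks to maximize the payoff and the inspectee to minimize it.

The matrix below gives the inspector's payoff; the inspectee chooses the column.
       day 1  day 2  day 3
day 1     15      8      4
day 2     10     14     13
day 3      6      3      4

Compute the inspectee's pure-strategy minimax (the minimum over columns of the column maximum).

13

The worst case (largest entry) in each column is day 1: 15, day 2: 14, day 3: 13.
The best (smallest) of these is 13.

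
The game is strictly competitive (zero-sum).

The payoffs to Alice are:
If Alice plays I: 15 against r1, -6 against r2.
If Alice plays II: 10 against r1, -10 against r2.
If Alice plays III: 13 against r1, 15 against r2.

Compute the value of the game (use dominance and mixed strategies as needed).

303/23

Row II is strictly dominated by row I, so Alice never plays it.
The remaining 2×2 game on (I, III) × (r1, r2) has no saddle point. Let Alice play I with probability p; indifference gives 15p + 13(1−p) = −6p + 15(1−p), so p = 2/23.
Similarly Bob's optimal q on r1 is 21/23, and the value is 15·(21/23) + (-6)·(2/23) = 303/23.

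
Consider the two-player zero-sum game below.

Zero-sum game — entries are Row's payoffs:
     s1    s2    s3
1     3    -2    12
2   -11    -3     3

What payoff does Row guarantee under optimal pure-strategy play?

-2

Row minima: -2, -11 → Row's maximin is -2.
Column maxima: 3, -2, 12 → Column's minimax is -2.
They coincide at (1, s2), so the value is -2.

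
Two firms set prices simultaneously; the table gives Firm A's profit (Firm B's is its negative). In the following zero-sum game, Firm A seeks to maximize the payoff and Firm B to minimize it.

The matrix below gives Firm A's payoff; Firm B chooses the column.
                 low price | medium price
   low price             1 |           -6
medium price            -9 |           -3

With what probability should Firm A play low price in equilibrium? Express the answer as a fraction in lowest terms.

Row minima are -6 and -9, so Firm A's maximin is -6; column maxima are 1 and -3, so Firm B's minimax is -3. These differ, so the equilibrium is in mixed strategies.
Let Firm A play low price with probability p. Firm B is indifferent when p − 9(1−p) = −6p − 3(1−p), giving p = 6/13.

6/13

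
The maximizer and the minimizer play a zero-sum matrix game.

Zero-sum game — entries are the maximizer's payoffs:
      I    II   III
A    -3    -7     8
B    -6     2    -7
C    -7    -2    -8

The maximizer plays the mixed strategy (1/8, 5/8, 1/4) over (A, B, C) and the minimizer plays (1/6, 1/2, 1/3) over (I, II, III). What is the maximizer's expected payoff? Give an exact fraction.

Against (1/6, 1/2, 1/3), each row's expected payoff is A: -4/3; B: -7/3; C: -29/6.
Taking the (1/8, 5/8, 1/4)-weighted average: (1/8)·(-4/3) + (5/8)·(-7/3) + (1/4)·(-29/6) = -17/6.

-17/6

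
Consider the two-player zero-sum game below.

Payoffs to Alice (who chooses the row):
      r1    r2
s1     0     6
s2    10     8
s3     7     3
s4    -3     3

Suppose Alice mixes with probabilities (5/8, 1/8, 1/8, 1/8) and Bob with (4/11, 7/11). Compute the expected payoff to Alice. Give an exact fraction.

Against (4/11, 7/11), each row's expected payoff is s1: 42/11; s2: 96/11; s3: 49/11; s4: 9/11.
Taking the (5/8, 1/8, 1/8, 1/8)-weighted average: (5/8)·(42/11) + (1/8)·(96/11) + (1/8)·(49/11) + (1/8)·(9/11) = 91/22.

91/22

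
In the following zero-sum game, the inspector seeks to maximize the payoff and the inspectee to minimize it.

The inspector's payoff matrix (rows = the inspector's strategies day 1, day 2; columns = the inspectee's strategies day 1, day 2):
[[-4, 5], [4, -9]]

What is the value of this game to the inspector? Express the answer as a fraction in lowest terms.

-8/11

Row minima are -4 and -9, so the inspector's maximin is -4; column maxima are 4 and 5, so the inspectee's minimax is 4. These differ, so the equilibrium is in mixed strategies.
Let the inspector play day 1 with probability p. The inspectee is indifferent when −4p + 4(1−p) = 5p − 9(1−p), giving p = 13/22.
Let the inspectee play day 1 with probability q. The inspector is indifferent when −4q + 5(1−q) = 4q − 9(1−q), giving q = 7/11.
The value is -4·(7/11) + (5)·(4/11) = -8/11.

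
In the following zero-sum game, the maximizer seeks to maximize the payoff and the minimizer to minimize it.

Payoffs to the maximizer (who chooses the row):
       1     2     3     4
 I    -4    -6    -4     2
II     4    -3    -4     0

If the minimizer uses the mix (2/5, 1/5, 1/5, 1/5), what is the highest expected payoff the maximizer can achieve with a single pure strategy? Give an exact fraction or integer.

1/5

I: (-4)·(2/5) + (-6)·(1/5) + (-4)·(1/5) + (2)·(1/5) = -16/5.
II: (4)·(2/5) + (-3)·(1/5) + (-4)·(1/5) + (0)·(1/5) = 1/5.
The best pure response is II with expected payoff 1/5.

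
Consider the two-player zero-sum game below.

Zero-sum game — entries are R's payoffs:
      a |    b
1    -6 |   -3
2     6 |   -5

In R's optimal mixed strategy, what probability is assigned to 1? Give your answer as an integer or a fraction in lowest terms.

Row minima are -6 and -5, so R's maximin is -5; column maxima are 6 and -3, so C's minimax is -3. These differ, so the equilibrium is in mixed strategies.
Let R play 1 with probability p. C is indifferent when −6p + 6(1−p) = −3p − 5(1−p), giving p = 11/14.

11/14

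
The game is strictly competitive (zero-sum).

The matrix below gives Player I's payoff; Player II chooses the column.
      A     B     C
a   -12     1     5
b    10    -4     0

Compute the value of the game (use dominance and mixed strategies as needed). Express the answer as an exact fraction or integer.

-38/27

Column C is strictly dominated by B for Player II (it gives Player I more in every row).
The remaining 2×2 game on (a, b) × (A, B) has no saddle point. Let Player I play a with probability p; indifference gives −12p + 10(1−p) = p − 4(1−p), so p = 14/27.
Similarly Player II's optimal q on A is 5/27, and the value is -12·(5/27) + (1)·(22/27) = -38/27.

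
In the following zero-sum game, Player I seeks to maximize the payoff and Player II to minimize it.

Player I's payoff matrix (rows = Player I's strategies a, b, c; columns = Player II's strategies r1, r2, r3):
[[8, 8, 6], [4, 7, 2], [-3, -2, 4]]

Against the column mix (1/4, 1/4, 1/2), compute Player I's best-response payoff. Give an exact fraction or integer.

7

a: (8)·(1/4) + (8)·(1/4) + (6)·(1/2) = 7.
b: (4)·(1/4) + (7)·(1/4) + (2)·(1/2) = 15/4.
c: (-3)·(1/4) + (-2)·(1/4) + (4)·(1/2) = 3/4.
The best pure response is a with expected payoff 7.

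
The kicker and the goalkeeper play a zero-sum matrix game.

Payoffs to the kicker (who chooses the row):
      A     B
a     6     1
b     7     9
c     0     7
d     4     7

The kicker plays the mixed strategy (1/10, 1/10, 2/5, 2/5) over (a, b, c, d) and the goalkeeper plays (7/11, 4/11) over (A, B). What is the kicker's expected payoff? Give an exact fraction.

Against (7/11, 4/11), each row's expected payoff is a: 46/11; b: 85/11; c: 28/11; d: 56/11.
Taking the (1/10, 1/10, 2/5, 2/5)-weighted average: (1/10)·(46/11) + (1/10)·(85/11) + (2/5)·(28/11) + (2/5)·(56/11) = 467/110.

467/110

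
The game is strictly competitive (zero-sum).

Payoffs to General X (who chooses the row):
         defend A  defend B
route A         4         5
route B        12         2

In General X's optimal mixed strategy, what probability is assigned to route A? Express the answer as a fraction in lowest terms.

10/11

Row minima are 4 and 2, so General X's maximin is 4; column maxima are 12 and 5, so General Y's minimax is 5. These differ, so the equilibrium is in mixed strategies.
Let General X play route A with probability p. General Y is indifferent when 4p + 12(1−p) = 5p + 2(1−p), giving p = 10/11.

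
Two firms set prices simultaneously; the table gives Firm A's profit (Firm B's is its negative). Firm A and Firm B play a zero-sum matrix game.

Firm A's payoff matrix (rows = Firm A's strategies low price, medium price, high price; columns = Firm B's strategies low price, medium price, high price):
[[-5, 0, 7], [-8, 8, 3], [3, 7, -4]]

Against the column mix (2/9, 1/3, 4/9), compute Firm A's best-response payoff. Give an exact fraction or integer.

20/9

low price: (-5)·(2/9) + (0)·(1/3) + (7)·(4/9) = 2.
medium price: (-8)·(2/9) + (8)·(1/3) + (3)·(4/9) = 20/9.
high price: (3)·(2/9) + (7)·(1/3) + (-4)·(4/9) = 11/9.
The best pure response is medium price with expected payoff 20/9.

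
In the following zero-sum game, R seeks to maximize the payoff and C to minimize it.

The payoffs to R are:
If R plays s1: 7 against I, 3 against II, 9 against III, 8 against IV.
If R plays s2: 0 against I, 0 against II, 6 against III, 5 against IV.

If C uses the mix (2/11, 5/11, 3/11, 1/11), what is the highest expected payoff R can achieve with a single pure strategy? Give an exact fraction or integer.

64/11

s1: (7)·(2/11) + (3)·(5/11) + (9)·(3/11) + (8)·(1/11) = 64/11.
s2: (0)·(2/11) + (0)·(5/11) + (6)·(3/11) + (5)·(1/11) = 23/11.
The best pure response is s1 with expected payoff 64/11.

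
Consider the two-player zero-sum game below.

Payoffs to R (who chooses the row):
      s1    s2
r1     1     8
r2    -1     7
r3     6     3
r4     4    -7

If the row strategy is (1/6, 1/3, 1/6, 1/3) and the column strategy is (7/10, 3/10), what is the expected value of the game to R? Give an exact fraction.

Against (7/10, 3/10), each row's expected payoff is r1: 31/10; r2: 7/5; r3: 51/10; r4: 7/10.
Taking the (1/6, 1/3, 1/6, 1/3)-weighted average: (1/6)·(31/10) + (1/3)·(7/5) + (1/6)·(51/10) + (1/3)·(7/10) = 31/15.

31/15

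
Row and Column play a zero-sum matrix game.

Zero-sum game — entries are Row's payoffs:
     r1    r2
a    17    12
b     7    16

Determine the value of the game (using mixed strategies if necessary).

94/7

Row minima are 12 and 7, so Row's maximin is 12; column maxima are 17 and 16, so Column's minimax is 16. These differ, so the equilibrium is in mixed strategies.
Let Row play a with probability p. Column is indifferent when 17p + 7(1−p) = 12p + 16(1−p), giving p = 9/14.
Let Column play r1 with probability q. Row is indifferent when 17q + 12(1−q) = 7q + 16(1−q), giving q = 2/7.
The value is 17·(2/7) + (12)·(5/7) = 94/7.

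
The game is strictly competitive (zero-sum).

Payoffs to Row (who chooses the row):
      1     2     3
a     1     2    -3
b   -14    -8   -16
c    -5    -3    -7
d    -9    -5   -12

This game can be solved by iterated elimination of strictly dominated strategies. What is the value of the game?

Column 1 is strictly dominated by 3 for Column (-3<1, -16<-14, -7<-5, -12<-9); eliminate 1.
Row b is strictly dominated by row a (2>-8, -3>-16); eliminate b.
Column 2 is strictly dominated by 3 for Column (-3<2, -7<-3, -12<-5); eliminate 2.
Row c is strictly dominated by row a (-3>-7); eliminate c.
Row d is strictly dominated by row a (-3>-12); eliminate d.
Only (a, 3) remains, with payoff -3.

-3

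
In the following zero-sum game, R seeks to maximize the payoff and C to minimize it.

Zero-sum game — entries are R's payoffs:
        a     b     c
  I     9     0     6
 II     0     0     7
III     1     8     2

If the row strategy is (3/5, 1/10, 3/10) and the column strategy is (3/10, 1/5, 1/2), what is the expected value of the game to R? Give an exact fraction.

116/25

Against (3/10, 1/5, 1/2), each row's expected payoff is I: 57/10; II: 7/2; III: 29/10.
Taking the (3/5, 1/10, 3/10)-weighted average: (3/5)·(57/10) + (1/10)·(7/2) + (3/10)·(29/10) = 116/25.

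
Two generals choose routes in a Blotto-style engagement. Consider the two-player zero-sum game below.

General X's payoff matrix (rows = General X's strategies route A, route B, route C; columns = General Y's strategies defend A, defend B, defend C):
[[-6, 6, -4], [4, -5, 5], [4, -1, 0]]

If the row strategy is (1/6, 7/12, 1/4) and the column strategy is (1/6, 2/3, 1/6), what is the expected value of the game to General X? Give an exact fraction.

Against (1/6, 2/3, 1/6), each row's expected payoff is route A: 7/3; route B: -11/6; route C: 0.
Taking the (1/6, 7/12, 1/4)-weighted average: (1/6)·(7/3) + (7/12)·(-11/6) + (1/4)·(0) = -49/72.

-49/72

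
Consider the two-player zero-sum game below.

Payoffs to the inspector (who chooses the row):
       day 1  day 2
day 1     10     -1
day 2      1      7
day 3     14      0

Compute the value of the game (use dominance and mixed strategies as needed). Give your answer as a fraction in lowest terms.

Row day 1 is strictly dominated by row day 3, so the inspector never plays it.
The remaining 2×2 game on (day 2, day 3) × (day 1, day 2) has no saddle point. Let the inspector play day 2 with probability p; indifference gives p + 14(1−p) = 7p, so p = 7/10.
Similarly the inspectee's optimal q on day 1 is 7/20, and the value is 1·(7/20) + (7)·(13/20) = 49/10.

49/10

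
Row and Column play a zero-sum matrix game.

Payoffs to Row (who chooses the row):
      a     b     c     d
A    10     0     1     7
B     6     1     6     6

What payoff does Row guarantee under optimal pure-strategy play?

1

Row minima: 0, 1 → Row's maximin is 1.
Column maxima: 10, 1, 6, 7 → Column's minimax is 1.
They coincide at (B, b), so the value is 1.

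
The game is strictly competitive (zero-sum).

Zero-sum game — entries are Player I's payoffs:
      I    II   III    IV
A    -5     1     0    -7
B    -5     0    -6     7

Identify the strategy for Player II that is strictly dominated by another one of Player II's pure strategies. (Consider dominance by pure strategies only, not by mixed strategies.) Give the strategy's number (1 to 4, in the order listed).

Player II prefers columns that give Player I less. Compare II with I: -5 < 1, -5 < 0.
So I strictly dominates II for Player II; II is strictly dominated.

2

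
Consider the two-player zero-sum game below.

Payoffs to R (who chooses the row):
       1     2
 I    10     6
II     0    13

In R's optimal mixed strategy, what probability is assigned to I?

13/17

Row minima are 6 and 0, so R's maximin is 6; column maxima are 10 and 13, so C's minimax is 10. These differ, so the equilibrium is in mixed strategies.
Let R play I with probability p. C is indifferent when 10p = 6p + 13(1−p), giving p = 13/17.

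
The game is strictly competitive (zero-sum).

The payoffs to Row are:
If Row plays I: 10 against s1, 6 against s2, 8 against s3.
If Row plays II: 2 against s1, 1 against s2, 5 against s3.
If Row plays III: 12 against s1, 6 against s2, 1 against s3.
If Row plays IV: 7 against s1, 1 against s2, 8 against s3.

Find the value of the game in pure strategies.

6

Row minima: 6, 1, 1, 1 → Row's maximin is 6.
Column maxima: 12, 6, 8 → Column's minimax is 6.
They coincide at (I, s2), so the value is 6.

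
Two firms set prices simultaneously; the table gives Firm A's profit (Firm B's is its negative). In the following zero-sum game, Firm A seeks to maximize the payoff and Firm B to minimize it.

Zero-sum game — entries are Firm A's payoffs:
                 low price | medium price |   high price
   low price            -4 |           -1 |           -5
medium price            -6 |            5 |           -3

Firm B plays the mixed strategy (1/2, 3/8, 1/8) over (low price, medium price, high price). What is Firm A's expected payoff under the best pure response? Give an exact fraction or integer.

-3/2

low price: (-4)·(1/2) + (-1)·(3/8) + (-5)·(1/8) = -3.
medium price: (-6)·(1/2) + (5)·(3/8) + (-3)·(1/8) = -3/2.
The best pure response is medium price with expected payoff -3/2.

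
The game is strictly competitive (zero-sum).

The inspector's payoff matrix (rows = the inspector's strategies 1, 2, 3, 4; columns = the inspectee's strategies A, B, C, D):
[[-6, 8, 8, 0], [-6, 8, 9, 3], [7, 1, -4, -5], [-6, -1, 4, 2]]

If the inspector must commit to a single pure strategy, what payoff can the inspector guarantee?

-5

The worst-case payoff for each row is 1: -6, 2: -6, 3: -5, 4: -6.
The best of these is -5.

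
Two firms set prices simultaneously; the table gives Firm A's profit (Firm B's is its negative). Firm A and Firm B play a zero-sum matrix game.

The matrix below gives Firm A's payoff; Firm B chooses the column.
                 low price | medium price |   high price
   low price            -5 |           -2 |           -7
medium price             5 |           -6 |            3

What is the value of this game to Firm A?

-24/7

Column low price is strictly dominated by high price for Firm B (it gives Firm A more in every row).
The remaining 2×2 game on (low price, medium price) × (medium price, high price) has no saddle point. Let Firm A play low price with probability p; indifference gives −2p − 6(1−p) = −7p + 3(1−p), so p = 9/14.
Similarly Firm B's optimal q on medium price is 5/7, and the value is -2·(5/7) + (-7)·(2/7) = -24/7.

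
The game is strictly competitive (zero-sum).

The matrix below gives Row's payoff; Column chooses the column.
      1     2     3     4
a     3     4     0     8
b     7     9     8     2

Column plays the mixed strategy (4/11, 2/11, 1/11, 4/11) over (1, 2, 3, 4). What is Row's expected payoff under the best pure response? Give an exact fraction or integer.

a: (3)·(4/11) + (4)·(2/11) + (0)·(1/11) + (8)·(4/11) = 52/11.
b: (7)·(4/11) + (9)·(2/11) + (8)·(1/11) + (2)·(4/11) = 62/11.
The best pure response is b with expected payoff 62/11.

62/11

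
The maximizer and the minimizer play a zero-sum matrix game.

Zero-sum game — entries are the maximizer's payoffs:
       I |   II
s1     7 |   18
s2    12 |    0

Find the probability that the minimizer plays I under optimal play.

Row minima are 7 and 0, so the maximizer's maximin is 7; column maxima are 12 and 18, so the minimizer's minimax is 12. These differ, so the equilibrium is in mixed strategies.
Let the minimizer play I with probability q. The maximizer is indifferent when 7q + 18(1−q) = 12q, giving q = 18/23.

18/23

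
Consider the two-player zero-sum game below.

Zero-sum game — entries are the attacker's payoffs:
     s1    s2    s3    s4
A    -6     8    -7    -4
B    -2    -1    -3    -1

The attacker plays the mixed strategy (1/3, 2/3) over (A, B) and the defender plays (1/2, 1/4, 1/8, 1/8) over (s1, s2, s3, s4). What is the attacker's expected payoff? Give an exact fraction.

Against (1/2, 1/4, 1/8, 1/8), each row's expected payoff is A: -19/8; B: -7/4.
Taking the (1/3, 2/3)-weighted average: (1/3)·(-19/8) + (2/3)·(-7/4) = -47/24.

-47/24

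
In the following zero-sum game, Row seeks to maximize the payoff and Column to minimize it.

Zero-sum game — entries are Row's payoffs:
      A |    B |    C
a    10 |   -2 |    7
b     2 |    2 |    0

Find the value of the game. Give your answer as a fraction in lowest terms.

14/11

Column A is strictly dominated by C for Column (it gives Row more in every row).
The remaining 2×2 game on (a, b) × (B, C) has no saddle point. Let Row play a with probability p; indifference gives −2p + 2(1−p) = 7p, so p = 2/11.
Similarly Column's optimal q on B is 7/11, and the value is -2·(7/11) + (7)·(4/11) = 14/11.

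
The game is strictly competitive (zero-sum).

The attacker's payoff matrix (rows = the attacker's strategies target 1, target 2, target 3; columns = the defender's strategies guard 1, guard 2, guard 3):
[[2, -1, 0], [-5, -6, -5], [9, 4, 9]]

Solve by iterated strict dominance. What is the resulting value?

4

Row target 2 is strictly dominated by row target 1 (2>-5, -1>-6, 0>-5); eliminate target 2.
Column guard 3 is strictly dominated by guard 2 for the defender (-1<0, 4<9); eliminate guard 3.
Column guard 1 is strictly dominated by guard 2 for the defender (-1<2, 4<9); eliminate guard 1.
Row target 1 is strictly dominated by row target 3 (4>-1); eliminate target 1.
Only (target 3, guard 2) remains, with payoff 4.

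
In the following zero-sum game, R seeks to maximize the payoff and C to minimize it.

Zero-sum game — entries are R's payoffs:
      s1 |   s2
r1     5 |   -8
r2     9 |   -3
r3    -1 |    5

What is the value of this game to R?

Row r1 is strictly dominated by row r2, so R never plays it.
The remaining 2×2 game on (r2, r3) × (s1, s2) has no saddle point. Let R play r2 with probability p; indifference gives 9p − (1−p) = −3p + 5(1−p), so p = 1/3.
Similarly C's optimal q on s1 is 4/9, and the value is 9·(4/9) + (-3)·(5/9) = 7/3.

7/3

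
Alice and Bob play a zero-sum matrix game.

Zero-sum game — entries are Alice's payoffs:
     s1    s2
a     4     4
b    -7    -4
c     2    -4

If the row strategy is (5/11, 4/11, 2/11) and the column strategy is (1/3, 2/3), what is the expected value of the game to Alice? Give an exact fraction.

Against (1/3, 2/3), each row's expected payoff is a: 4; b: -5; c: -2.
Taking the (5/11, 4/11, 2/11)-weighted average: (5/11)·(4) + (4/11)·(-5) + (2/11)·(-2) = -4/11.

-4/11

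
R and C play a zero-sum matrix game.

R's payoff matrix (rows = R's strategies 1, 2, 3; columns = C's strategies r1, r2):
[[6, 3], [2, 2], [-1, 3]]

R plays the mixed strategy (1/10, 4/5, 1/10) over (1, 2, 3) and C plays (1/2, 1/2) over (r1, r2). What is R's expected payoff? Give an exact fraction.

43/20

Against (1/2, 1/2), each row's expected payoff is 1: 9/2; 2: 2; 3: 1.
Taking the (1/10, 4/5, 1/10)-weighted average: (1/10)·(9/2) + (4/5)·(2) + (1/10)·(1) = 43/20.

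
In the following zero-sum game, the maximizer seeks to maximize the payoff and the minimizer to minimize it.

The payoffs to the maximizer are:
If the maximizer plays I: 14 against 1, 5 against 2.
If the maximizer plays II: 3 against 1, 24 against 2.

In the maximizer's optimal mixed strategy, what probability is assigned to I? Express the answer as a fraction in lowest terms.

7/10

Row minima are 5 and 3, so the maximizer's maximin is 5; column maxima are 14 and 24, so the minimizer's minimax is 14. These differ, so the equilibrium is in mixed strategies.
Let the maximizer play I with probability p. The minimizer is indifferent when 14p + 3(1−p) = 5p + 24(1−p), giving p = 7/10.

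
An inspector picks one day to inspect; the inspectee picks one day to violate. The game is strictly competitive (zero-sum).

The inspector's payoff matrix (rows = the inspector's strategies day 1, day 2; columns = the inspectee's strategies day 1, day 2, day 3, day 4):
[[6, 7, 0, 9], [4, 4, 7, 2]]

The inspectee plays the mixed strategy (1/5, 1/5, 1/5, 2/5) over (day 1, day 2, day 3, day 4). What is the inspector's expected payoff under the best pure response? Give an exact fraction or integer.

day 1: (6)·(1/5) + (7)·(1/5) + (0)·(1/5) + (9)·(2/5) = 31/5.
day 2: (4)·(1/5) + (4)·(1/5) + (7)·(1/5) + (2)·(2/5) = 19/5.
The best pure response is day 1 with expected payoff 31/5.

31/5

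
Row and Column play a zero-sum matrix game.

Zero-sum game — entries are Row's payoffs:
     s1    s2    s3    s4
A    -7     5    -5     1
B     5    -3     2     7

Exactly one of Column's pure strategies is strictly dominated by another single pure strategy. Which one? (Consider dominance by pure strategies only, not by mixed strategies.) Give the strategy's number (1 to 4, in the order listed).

4

Column prefers columns that give Row less. Compare s4 with s1: -7 < 1, 5 < 7.
So s1 strictly dominates s4 for Column; s4 is strictly dominated.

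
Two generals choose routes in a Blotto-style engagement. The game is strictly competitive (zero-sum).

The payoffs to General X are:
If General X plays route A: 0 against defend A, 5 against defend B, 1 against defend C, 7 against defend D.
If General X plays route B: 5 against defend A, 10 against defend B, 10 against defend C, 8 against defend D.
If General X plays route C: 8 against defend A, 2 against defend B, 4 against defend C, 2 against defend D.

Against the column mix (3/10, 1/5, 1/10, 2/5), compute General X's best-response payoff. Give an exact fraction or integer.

route A: (0)·(3/10) + (5)·(1/5) + (1)·(1/10) + (7)·(2/5) = 39/10.
route B: (5)·(3/10) + (10)·(1/5) + (10)·(1/10) + (8)·(2/5) = 77/10.
route C: (8)·(3/10) + (2)·(1/5) + (4)·(1/10) + (2)·(2/5) = 4.
The best pure response is route B with expected payoff 77/10.

77/10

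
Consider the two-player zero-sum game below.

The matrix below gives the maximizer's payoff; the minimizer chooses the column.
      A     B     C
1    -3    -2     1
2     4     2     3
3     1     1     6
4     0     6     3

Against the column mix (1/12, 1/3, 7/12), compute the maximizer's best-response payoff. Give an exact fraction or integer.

1: (-3)·(1/12) + (-2)·(1/3) + (1)·(7/12) = -1/3.
2: (4)·(1/12) + (2)·(1/3) + (3)·(7/12) = 11/4.
3: (1)·(1/12) + (1)·(1/3) + (6)·(7/12) = 47/12.
4: (0)·(1/12) + (6)·(1/3) + (3)·(7/12) = 15/4.
The best pure response is 3 with expected payoff 47/12.

47/12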